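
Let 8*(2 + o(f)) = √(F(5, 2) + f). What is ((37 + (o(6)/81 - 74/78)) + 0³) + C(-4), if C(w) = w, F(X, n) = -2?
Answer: 134909/4212 ≈ 32.030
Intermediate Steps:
o(f) = -2 + √(-2 + f)/8
((37 + (o(6)/81 - 74/78)) + 0³) + C(-4) = ((37 + ((-2 + √(-2 + 6)/8)/81 - 74/78)) + 0³) - 4 = ((37 + ((-2 + √4/8)*(1/81) - 74*1/78)) + 0) - 4 = ((37 + ((-2 + (⅛)*2)*(1/81) - 37/39)) + 0) - 4 = ((37 + ((-2 + ¼)*(1/81) - 37/39)) + 0) - 4 = ((37 + (-7/4*1/81 - 37/39)) + 0) - 4 = ((37 + (-7/324 - 37/39)) + 0) - 4 = ((37 - 4087/4212) + 0) - 4 = (151757/4212 + 0) - 4 = 151757/4212 - 4 = 134909/4212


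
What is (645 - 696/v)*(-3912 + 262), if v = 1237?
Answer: -2909666850/1237 ≈ -2.3522e+6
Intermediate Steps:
(645 - 696/v)*(-3912 + 262) = (645 - 696/1237)*(-3912 + 262) = (645 - 696*1/1237)*(-3650) = (645 - 696/1237)*(-3650) = (797169/1237)*(-3650) = -2909666850/1237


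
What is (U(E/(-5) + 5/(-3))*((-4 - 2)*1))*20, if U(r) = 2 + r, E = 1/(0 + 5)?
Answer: -176/5 ≈ -35.200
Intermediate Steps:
E = ⅕ (E = 1/5 = ⅕ ≈ 0.20000)
(U(E/(-5) + 5/(-3))*((-4 - 2)*1))*20 = ((2 + ((⅕)/(-5) + 5/(-3)))*((-4 - 2)*1))*20 = ((2 + ((⅕)*(-⅕) + 5*(-⅓)))*(-6*1))*20 = ((2 + (-1/25 - 5/3))*(-6))*20 = ((2 - 128/75)*(-6))*20 = ((22/75)*(-6))*20 = -44/25*20 = -176/5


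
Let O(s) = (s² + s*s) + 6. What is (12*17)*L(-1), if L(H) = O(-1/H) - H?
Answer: 1836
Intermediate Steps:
O(s) = 6 + 2*s² (O(s) = (s² + s²) + 6 = 2*s² + 6 = 6 + 2*s²)
L(H) = 6 - H + 2/H² (L(H) = (6 + 2*(-1/H)²) - H = (6 + 2/H²) - H = 6 - H + 2/H²)
(12*17)*L(-1) = (12*17)*(6 - 1*(-1) + 2/(-1)²) = 204*(6 + 1 + 2*1) = 204*(6 + 1 + 2) = 204*9 = 1836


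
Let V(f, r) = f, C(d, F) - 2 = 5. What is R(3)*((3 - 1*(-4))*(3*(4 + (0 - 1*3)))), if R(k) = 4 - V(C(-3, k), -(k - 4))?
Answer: -63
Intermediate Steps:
C(d, F) = 7 (C(d, F) = 2 + 5 = 7)
R(k) = -3 (R(k) = 4 - 1*7 = 4 - 7 = -3)
R(3)*((3 - 1*(-4))*(3*(4 + (0 - 1*3)))) = -3*(3 - 1*(-4))*3*(4 + (0 - 1*3)) = -3*(3 + 4)*3*(4 + (0 - 3)) = -21*3*(4 - 3) = -21*3*1 = -21*3 = -3*21 = -63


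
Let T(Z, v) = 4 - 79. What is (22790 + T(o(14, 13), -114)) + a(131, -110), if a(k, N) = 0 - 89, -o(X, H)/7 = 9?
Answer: 22626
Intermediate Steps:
o(X, H) = -63 (o(X, H) = -7*9 = -63)
a(k, N) = -89
T(Z, v) = -75
(22790 + T(o(14, 13), -114)) + a(131, -110) = (22790 - 75) - 89 = 22715 - 89 = 22626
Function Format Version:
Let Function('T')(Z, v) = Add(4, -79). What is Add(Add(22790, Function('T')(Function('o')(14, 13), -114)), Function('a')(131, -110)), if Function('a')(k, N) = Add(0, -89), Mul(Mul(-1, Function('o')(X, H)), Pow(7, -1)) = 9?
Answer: 22626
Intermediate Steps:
Function('o')(X, H) = -63 (Function('o')(X, H) = Mul(-7, 9) = -63)
Function('a')(k, N) = -89
Function('T')(Z, v) = -75
Add(Add(22790, Function('T')(Function('o')(14, 13), -114)), Function('a')(131, -110)) = Add(Add(22790, -75), -89) = Add(22715, -89) = 22626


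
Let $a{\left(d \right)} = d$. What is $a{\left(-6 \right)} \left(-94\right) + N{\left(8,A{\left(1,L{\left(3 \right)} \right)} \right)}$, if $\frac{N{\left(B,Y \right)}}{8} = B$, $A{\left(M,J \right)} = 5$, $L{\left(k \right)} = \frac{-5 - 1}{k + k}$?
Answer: $628$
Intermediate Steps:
$L{\left(k \right)} = - \frac{3}{k}$ ($L{\left(k \right)} = - \frac{6}{2 k} = - 6 \frac{1}{2 k} = - \frac{3}{k}$)
$N{\left(B,Y \right)} = 8 B$
$a{\left(-6 \right)} \left(-94\right) + N{\left(8,A{\left(1,L{\left(3 \right)} \right)} \right)} = \left(-6\right) \left(-94\right) + 8 \cdot 8 = 564 + 64 = 628$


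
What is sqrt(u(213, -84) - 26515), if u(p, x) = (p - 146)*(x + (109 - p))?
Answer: I*sqrt(39111) ≈ 197.77*I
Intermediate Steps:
u(p, x) = (-146 + p)*(109 + x - p)
sqrt(u(213, -84) - 26515) = sqrt((-15914 - 1*213**2 - 146*(-84) + 255*213 + 213*(-84)) - 26515) = sqrt((-15914 - 1*45369 + 12264 + 54315 - 17892) - 26515) = sqrt((-15914 - 45369 + 12264 + 54315 - 17892) - 26515) = sqrt(-12596 - 26515) = sqrt(-39111) = I*sqrt(39111)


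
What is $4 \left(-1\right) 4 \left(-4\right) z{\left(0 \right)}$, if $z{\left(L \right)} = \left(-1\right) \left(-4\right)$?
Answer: $256$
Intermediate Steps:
$z{\left(L \right)} = 4$
$4 \left(-1\right) 4 \left(-4\right) z{\left(0 \right)} = 4 \left(-1\right) 4 \left(-4\right) 4 = \left(-4\right) 4 \left(-4\right) 4 = \left(-16\right) \left(-4\right) 4 = 64 \cdot 4 = 256$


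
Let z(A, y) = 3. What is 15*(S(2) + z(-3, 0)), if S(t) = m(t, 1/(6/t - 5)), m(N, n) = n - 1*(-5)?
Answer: 225/2 ≈ 112.50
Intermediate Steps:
m(N, n) = 5 + n (m(N, n) = n + 5 = 5 + n)
S(t) = 5 + 1/(-5 + 6/t) (S(t) = 5 + 1/(6/t - 5) = 5 + 1/(-5 + 6/t))
15*(S(2) + z(-3, 0)) = 15*(6*(-5 + 4*2)/(-6 + 5*2) + 3) = 15*(6*(-5 + 8)/(-6 + 10) + 3) = 15*(6*3/4 + 3) = 15*(6*(¼)*3 + 3) = 15*(9/2 + 3) = 15*(15/2) = 225/2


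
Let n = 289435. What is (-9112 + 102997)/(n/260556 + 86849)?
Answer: 24462300060/22629317479 ≈ 1.0810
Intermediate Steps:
(-9112 + 102997)/(n/260556 + 86849) = (-9112 + 102997)/(289435/260556 + 86849) = 93885/(289435*(1/260556) + 86849) = 93885/(289435/260556 + 86849) = 93885/(22629317479/260556) = 93885*(260556/22629317479) = 24462300060/22629317479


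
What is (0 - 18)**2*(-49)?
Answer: -15876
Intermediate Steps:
(0 - 18)**2*(-49) = (-18)**2*(-49) = 324*(-49) = -15876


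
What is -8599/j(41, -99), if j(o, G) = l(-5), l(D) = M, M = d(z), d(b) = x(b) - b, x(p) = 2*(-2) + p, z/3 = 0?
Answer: 8599/4 ≈ 2149.8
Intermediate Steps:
z = 0 (z = 3*0 = 0)
x(p) = -4 + p
d(b) = -4 (d(b) = (-4 + b) - b = -4)
M = -4
l(D) = -4
j(o, G) = -4
-8599/j(41, -99) = -8599/(-4) = -8599*(-¼) = 8599/4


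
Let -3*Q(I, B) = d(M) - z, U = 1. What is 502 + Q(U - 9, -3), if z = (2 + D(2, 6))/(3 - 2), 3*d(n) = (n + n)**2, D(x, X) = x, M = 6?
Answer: 1462/3 ≈ 487.33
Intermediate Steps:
d(n) = 4*n**2/3 (d(n) = (n + n)**2/3 = (2*n)**2/3 = (4*n**2)/3 = 4*n**2/3)
z = 4 (z = (2 + 2)/(3 - 2) = 4/1 = 4*1 = 4)
Q(I, B) = -44/3 (Q(I, B) = -((4/3)*6**2 - 1*4)/3 = -((4/3)*36 - 4)/3 = -(48 - 4)/3 = -1/3*44 = -44/3)
502 + Q(U - 9, -3) = 502 - 44/3 = 1462/3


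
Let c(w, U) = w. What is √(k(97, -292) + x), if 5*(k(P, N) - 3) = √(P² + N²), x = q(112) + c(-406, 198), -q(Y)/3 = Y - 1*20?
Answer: √(-16975 + 5*√94673)/5 ≈ 24.849*I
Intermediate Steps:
q(Y) = 60 - 3*Y (q(Y) = -3*(Y - 1*20) = -3*(Y - 20) = -3*(-20 + Y) = 60 - 3*Y)
x = -682 (x = (60 - 3*112) - 406 = (60 - 336) - 406 = -276 - 406 = -682)
k(P, N) = 3 + √(N² + P²)/5 (k(P, N) = 3 + √(P² + N²)/5 = 3 + √(N² + P²)/5)
√(k(97, -292) + x) = √((3 + √((-292)² + 97²)/5) - 682) = √((3 + √(85264 + 9409)/5) - 682) = √((3 + √94673/5) - 682) = √(-679 + √94673/5)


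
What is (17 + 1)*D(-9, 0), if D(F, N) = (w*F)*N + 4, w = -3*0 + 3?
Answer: 72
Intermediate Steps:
w = 3 (w = 0 + 3 = 3)
D(F, N) = 4 + 3*F*N (D(F, N) = (3*F)*N + 4 = 3*F*N + 4 = 4 + 3*F*N)
(17 + 1)*D(-9, 0) = (17 + 1)*(4 + 3*(-9)*0) = 18*(4 + 0) = 18*4 = 72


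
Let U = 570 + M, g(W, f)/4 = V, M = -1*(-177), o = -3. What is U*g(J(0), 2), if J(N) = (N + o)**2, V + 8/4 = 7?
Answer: 14940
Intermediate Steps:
V = 5 (V = -2 + 7 = 5)
M = 177
J(N) = (-3 + N)**2 (J(N) = (N - 3)**2 = (-3 + N)**2)
g(W, f) = 20 (g(W, f) = 4*5 = 20)
U = 747 (U = 570 + 177 = 747)
U*g(J(0), 2) = 747*20 = 14940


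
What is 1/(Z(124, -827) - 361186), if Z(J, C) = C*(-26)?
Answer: -1/339684 ≈ -2.9439e-6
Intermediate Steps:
Z(J, C) = -26*C
1/(Z(124, -827) - 361186) = 1/(-26*(-827) - 361186) = 1/(21502 - 361186) = 1/(-339684) = -1/339684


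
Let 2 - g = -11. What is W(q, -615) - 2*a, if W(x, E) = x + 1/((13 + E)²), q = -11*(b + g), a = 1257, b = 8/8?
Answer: -966893871/362404 ≈ -2668.0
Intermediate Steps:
g = 13 (g = 2 - 1*(-11) = 2 + 11 = 13)
b = 1 (b = 8*(⅛) = 1)
q = -154 (q = -11*(1 + 13) = -11*14 = -154)
W(x, E) = x + (13 + E)⁻²
W(q, -615) - 2*a = (-154 + (13 - 615)⁻²) - 2*1257 = (-154 + (-602)⁻²) - 1*2514 = (-154 + 1/362404) - 2514 = -55810215/362404 - 2514 = -966893871/362404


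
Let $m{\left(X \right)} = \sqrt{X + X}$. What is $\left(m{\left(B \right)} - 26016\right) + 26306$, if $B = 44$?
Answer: $290 + 2 \sqrt{22} \approx 299.38$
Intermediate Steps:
$m{\left(X \right)} = \sqrt{2} \sqrt{X}$ ($m{\left(X \right)} = \sqrt{2 X} = \sqrt{2} \sqrt{X}$)
$\left(m{\left(B \right)} - 26016\right) + 26306 = \left(\sqrt{2} \sqrt{44} - 26016\right) + 26306 = \left(\sqrt{2} \cdot 2 \sqrt{11} - 26016\right) + 26306 = \left(2 \sqrt{22} - 26016\right) + 26306 = \left(-26016 + 2 \sqrt{22}\right) + 26306 = 290 + 2 \sqrt{22}$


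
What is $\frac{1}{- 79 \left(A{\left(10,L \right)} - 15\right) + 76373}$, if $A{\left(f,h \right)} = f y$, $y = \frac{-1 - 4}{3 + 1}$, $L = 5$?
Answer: $\frac{2}{157091} \approx 1.2731 \cdot 10^{-5}$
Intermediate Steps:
$y = - \frac{5}{4} \approx -1.25$
$A{\left(f,h \right)} = - \frac{5 f}{4}$ ($A{\left(f,h \right)} = f \left(- \frac{5}{4}\right) = - \frac{5 f}{4}$)
$\frac{1}{- 79 \left(A{\left(10,L \right)} - 15\right) + 76373} = \frac{1}{- 79 \left(\left(- \frac{5}{4}\right) 10 - 15\right) + 76373} = \frac{1}{- 79 \left(- \frac{25}{2} - 15\right) + 76373} = \frac{1}{\left(-79\right) \left(- \frac{55}{2}\right) + 76373} = \frac{1}{\frac{4345}{2} + 76373} = \frac{1}{\frac{157091}{2}} = \frac{2}{157091}$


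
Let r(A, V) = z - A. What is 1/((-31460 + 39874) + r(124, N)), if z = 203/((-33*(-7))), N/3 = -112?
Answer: 33/273599 ≈ 0.00012061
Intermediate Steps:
N = -336 (N = 3*(-112) = -336)
z = 29/33 (z = 203/231 = 203*(1/231) = 29/33 ≈ 0.87879)
r(A, V) = 29/33 - A
1/((-31460 + 39874) + r(124, N)) = 1/((-31460 + 39874) + (29/33 - 1*124)) = 1/(8414 + (29/33 - 124)) = 1/(8414 - 4063/33) = 1/(273599/33) = 33/273599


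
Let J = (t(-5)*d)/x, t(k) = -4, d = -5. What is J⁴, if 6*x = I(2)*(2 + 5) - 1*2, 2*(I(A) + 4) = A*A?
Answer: 50625/16 ≈ 3164.1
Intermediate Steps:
I(A) = -4 + A²/2 (I(A) = -4 + (A*A)/2 = -4 + A²/2)
x = -8/3 (x = ((-4 + (½)*2²)*(2 + 5) - 1*2)/6 = ((-4 + (½)*4)*7 - 2)/6 = ((-4 + 2)*7 - 2)/6 = (-2*7 - 2)/6 = (-14 - 2)/6 = (⅙)*(-16) = -8/3 ≈ -2.6667)
J = -15/2 (J = (-4*(-5))/(-8/3) = 20*(-3/8) = -15/2 ≈ -7.5000)
J⁴ = (-15/2)⁴ = 50625/16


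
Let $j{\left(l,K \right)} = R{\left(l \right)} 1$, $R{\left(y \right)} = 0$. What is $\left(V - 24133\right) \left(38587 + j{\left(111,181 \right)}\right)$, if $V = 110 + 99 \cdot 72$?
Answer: $-651927365$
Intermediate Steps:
$V = 7238$ ($V = 110 + 7128 = 7238$)
$j{\left(l,K \right)} = 0$ ($j{\left(l,K \right)} = 0 \cdot 1 = 0$)
$\left(V - 24133\right) \left(38587 + j{\left(111,181 \right)}\right) = \left(7238 - 24133\right) \left(38587 + 0\right) = \left(-16895\right) 38587 = -651927365$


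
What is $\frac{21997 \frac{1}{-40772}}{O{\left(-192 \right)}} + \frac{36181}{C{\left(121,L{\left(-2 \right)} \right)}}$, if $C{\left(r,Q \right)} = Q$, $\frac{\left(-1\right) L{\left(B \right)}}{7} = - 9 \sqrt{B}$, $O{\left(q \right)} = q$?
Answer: $\frac{21997}{7828224} - \frac{36181 i \sqrt{2}}{126} \approx 0.00281 - 406.09 i$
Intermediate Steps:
$L{\left(B \right)} = 63 \sqrt{B}$ ($L{\left(B \right)} = - 7 \left(- 9 \sqrt{B}\right) = 63 \sqrt{B}$)
$\frac{21997 \frac{1}{-40772}}{O{\left(-192 \right)}} + \frac{36181}{C{\left(121,L{\left(-2 \right)} \right)}} = \frac{21997 \frac{1}{-40772}}{-192} + \frac{36181}{63 \sqrt{-2}} = 21997 \left(- \frac{1}{40772}\right) \left(- \frac{1}{192}\right) + \frac{36181}{63 i \sqrt{2}} = \left(- \frac{21997}{40772}\right) \left(- \frac{1}{192}\right) + \frac{36181}{63 i \sqrt{2}} = \frac{21997}{7828224} + 36181 \left(- \frac{i \sqrt{2}}{126}\right) = \frac{21997}{7828224} - \frac{36181 i \sqrt{2}}{126}$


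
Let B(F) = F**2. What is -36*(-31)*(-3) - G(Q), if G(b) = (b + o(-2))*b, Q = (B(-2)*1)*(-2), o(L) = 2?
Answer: -3396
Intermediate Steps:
Q = -8 (Q = ((-2)**2*1)*(-2) = (4*1)*(-2) = 4*(-2) = -8)
G(b) = b*(2 + b) (G(b) = (b + 2)*b = (2 + b)*b = b*(2 + b))
-36*(-31)*(-3) - G(Q) = -36*(-31)*(-3) - (-8)*(2 - 8) = 1116*(-3) - (-8)*(-6) = -3348 - 1*48 = -3348 - 48 = -3396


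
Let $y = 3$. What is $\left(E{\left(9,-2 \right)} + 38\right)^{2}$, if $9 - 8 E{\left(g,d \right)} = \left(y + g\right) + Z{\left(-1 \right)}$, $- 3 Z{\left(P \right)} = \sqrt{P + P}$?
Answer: $\frac{\left(903 + i \sqrt{2}\right)^{2}}{576} \approx 1415.6 + 4.4342 i$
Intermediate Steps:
$Z{\left(P \right)} = - \frac{\sqrt{2} \sqrt{P}}{3}$ ($Z{\left(P \right)} = - \frac{\sqrt{P + P}}{3} = - \frac{\sqrt{2 P}}{3} = - \frac{\sqrt{2} \sqrt{P}}{3}$)
$E{\left(g,d \right)} = \frac{3}{4} - \frac{g}{8} + \frac{i \sqrt{2}}{24}$ ($E{\left(g,d \right)} = \frac{9}{8} - \frac{\left(3 + g\right) - \frac{\sqrt{2} \sqrt{-1}}{3}}{8} = \frac{9}{8} - \frac{\left(3 + g\right) - \frac{\sqrt{2} i}{3}}{8} = \frac{9}{8} - \frac{\left(3 + g\right) - \frac{i \sqrt{2}}{3}}{8} = \frac{9}{8} - \frac{3 + g - \frac{i \sqrt{2}}{3}}{8} = \frac{9}{8} - \left(\frac{3}{8} + \frac{g}{8} - \frac{i \sqrt{2}}{24}\right) = \frac{3}{4} - \frac{g}{8} + \frac{i \sqrt{2}}{24}$)
$\left(E{\left(9,-2 \right)} + 38\right)^{2} = \left(\left(\frac{3}{4} - \frac{9}{8} + \frac{i \sqrt{2}}{24}\right) + 38\right)^{2} = \left(\left(- \frac{3}{8} + \frac{i \sqrt{2}}{24}\right) + 38\right)^{2} = \left(\frac{301}{8} + \frac{i \sqrt{2}}{24}\right)^{2}$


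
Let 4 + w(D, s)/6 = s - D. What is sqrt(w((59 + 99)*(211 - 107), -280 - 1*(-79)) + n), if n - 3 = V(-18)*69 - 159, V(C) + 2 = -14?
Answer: I*sqrt(101082) ≈ 317.93*I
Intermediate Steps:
V(C) = -16 (V(C) = -2 - 14 = -16)
n = -1260 (n = 3 + (-16*69 - 159) = 3 + (-1104 - 159) = 3 - 1263 = -1260)
w(D, s) = -24 - 6*D + 6*s (w(D, s) = -24 + 6*(s - D) = -24 + (-6*D + 6*s) = -24 - 6*D + 6*s)
sqrt(w((59 + 99)*(211 - 107), -280 - 1*(-79)) + n) = sqrt((-24 - 6*(59 + 99)*(211 - 107) + 6*(-280 - 1*(-79))) - 1260) = sqrt((-24 - 948*104 + 6*(-280 + 79)) - 1260) = sqrt((-24 - 6*16432 + 6*(-201)) - 1260) = sqrt((-24 - 98592 - 1206) - 1260) = sqrt(-99822 - 1260) = sqrt(-101082) = I*sqrt(101082)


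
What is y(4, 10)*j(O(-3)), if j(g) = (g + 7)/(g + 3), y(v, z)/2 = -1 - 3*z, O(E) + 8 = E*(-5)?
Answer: -434/5 ≈ -86.800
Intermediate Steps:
O(E) = -8 - 5*E (O(E) = -8 + E*(-5) = -8 - 5*E)
y(v, z) = -2 - 6*z (y(v, z) = 2*(-1 - 3*z) = -2 - 6*z)
j(g) = (7 + g)/(3 + g)
y(4, 10)*j(O(-3)) = (-2 - 6*10)*((7 + (-8 - 5*(-3)))/(3 + (-8 - 5*(-3)))) = (-2 - 60)*((7 + (-8 + 15))/(3 + (-8 + 15))) = -62*(7 + 7)/(3 + 7) = -62*14/10 = -31*14/5 = -62*7/5 = -434/5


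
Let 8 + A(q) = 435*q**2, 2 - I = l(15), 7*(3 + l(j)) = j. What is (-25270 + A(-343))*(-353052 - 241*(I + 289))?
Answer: -151600673161899/7 ≈ -2.1657e+13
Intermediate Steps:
l(j) = -3 + j/7
I = 20/7 (I = 2 - (-3 + (1/7)*15) = 2 - (-3 + 15/7) = 2 - 1*(-6/7) = 2 + 6/7 = 20/7 ≈ 2.8571)
A(q) = -8 + 435*q**2
(-25270 + A(-343))*(-353052 - 241*(I + 289)) = (-25270 + (-8 + 435*(-343)**2))*(-353052 - 241*(20/7 + 289)) = (-25270 + (-8 + 435*117649))*(-353052 - 241*2043/7) = (-25270 + (-8 + 51177315))*(-353052 - 492363/7) = (-25270 + 51177307)*(-2963727/7) = 51152037*(-2963727/7) = -151600673161899/7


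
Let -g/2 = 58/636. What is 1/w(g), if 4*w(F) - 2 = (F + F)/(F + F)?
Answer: 4/3 ≈ 1.3333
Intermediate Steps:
g = -29/159 (g = -116/636 = -2*29/318 = -29/159 ≈ -0.18239)
w(F) = ¾ (w(F) = ½ + ((F + F)/(F + F))/4 = ½ + ((2*F)/((2*F)))/4 = ½ + ((2*F)*(1/(2*F)))/4 = ½ + (¼)*1 = ½ + ¼ = ¾)
1/w(g) = 1/(¾) = 4/3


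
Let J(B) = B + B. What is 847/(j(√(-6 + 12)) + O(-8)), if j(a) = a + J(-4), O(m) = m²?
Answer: 23716/1565 - 847*√6/3130 ≈ 14.491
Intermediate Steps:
J(B) = 2*B
j(a) = -8 + a (j(a) = a + 2*(-4) = a - 8 = -8 + a)
847/(j(√(-6 + 12)) + O(-8)) = 847/((-8 + √(-6 + 12)) + (-8)²) = 847/((-8 + √6) + 64) = 847/(56 + √6)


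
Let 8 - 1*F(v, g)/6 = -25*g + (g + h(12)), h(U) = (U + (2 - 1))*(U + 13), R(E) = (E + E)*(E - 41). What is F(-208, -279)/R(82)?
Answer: -21039/3362 ≈ -6.2579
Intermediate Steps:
R(E) = 2*E*(-41 + E) (R(E) = (2*E)*(-41 + E) = 2*E*(-41 + E))
h(U) = (1 + U)*(13 + U) (h(U) = (U + 1)*(13 + U) = (1 + U)*(13 + U))
F(v, g) = -1902 + 144*g (F(v, g) = 48 - 6*(-25*g + (g + (13 + 12**2 + 14*12))) = 48 - 6*(-25*g + (g + (13 + 144 + 168))) = 48 - 6*(-25*g + (g + 325)) = 48 - 6*(-25*g + (325 + g)) = 48 - 6*(325 - 24*g) = 48 + (-1950 + 144*g) = -1902 + 144*g)
F(-208, -279)/R(82) = (-1902 + 144*(-279))/((2*82*(-41 + 82))) = (-1902 - 40176)/((2*82*41)) = -42078/6724 = -42078*1/6724 = -21039/3362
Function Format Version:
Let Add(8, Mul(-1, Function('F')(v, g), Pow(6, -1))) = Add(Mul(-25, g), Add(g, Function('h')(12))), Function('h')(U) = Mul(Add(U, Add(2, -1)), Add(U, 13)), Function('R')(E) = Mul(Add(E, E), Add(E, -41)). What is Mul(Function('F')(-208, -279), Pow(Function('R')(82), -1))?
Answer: Rational(-21039, 3362) ≈ -6.2579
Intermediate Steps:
Function('R')(E) = Mul(2, E, Add(-41, E)) (Function('R')(E) = Mul(Mul(2, E), Add(-41, E)) = Mul(2, E, Add(-41, E)))
Function('h')(U) = Mul(Add(1, U), Add(13, U)) (Function('h')(U) = Mul(Add(U, 1), Add(13, U)) = Mul(Add(1, U), Add(13, U)))
Function('F')(v, g) = Add(-1902, Mul(144, g)) (Function('F')(v, g) = Add(48, Mul(-6, Add(Mul(-25, g), Add(g, Add(13, Pow(12, 2), Mul(14, 12)))))) = Add(48, Mul(-6, Add(Mul(-25, g), Add(g, Add(13, 144, 168))))) = Add(48, Mul(-6, Add(Mul(-25, g), Add(g, 325)))) = Add(48, Mul(-6, Add(Mul(-25, g), Add(325, g)))) = Add(48, Mul(-6, Add(325, Mul(-24, g)))) = Add(48, Add(-1950, Mul(144, g))) = Add(-1902, Mul(144, g)))
Mul(Function('F')(-208, -279), Pow(Function('R')(82), -1)) = Mul(Add(-1902, Mul(144, -279)), Pow(Mul(2, 82, Add(-41, 82)), -1)) = Mul(Add(-1902, -40176), Pow(Mul(2, 82, 41), -1)) = Mul(-42078, Pow(6724, -1)) = Mul(-42078, Rational(1, 6724)) = Rational(-21039, 3362)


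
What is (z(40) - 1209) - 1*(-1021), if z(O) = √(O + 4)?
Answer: -188 + 2*√11 ≈ -181.37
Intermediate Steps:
z(O) = √(4 + O)
(z(40) - 1209) - 1*(-1021) = (√(4 + 40) - 1209) - 1*(-1021) = (√44 - 1209) + 1021 = (2*√11 - 1209) + 1021 = (-1209 + 2*√11) + 1021 = -188 + 2*√11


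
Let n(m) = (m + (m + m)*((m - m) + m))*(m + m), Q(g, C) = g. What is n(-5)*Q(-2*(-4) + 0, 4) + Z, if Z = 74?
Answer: -3526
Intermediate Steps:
n(m) = 2*m*(m + 2*m**2) (n(m) = (m + (2*m)*(0 + m))*(2*m) = (m + (2*m)*m)*(2*m) = (m + 2*m**2)*(2*m) = 2*m*(m + 2*m**2))
n(-5)*Q(-2*(-4) + 0, 4) + Z = ((-5)**2*(2 + 4*(-5)))*(-2*(-4) + 0) + 74 = (25*(2 - 20))*(8 + 0) + 74 = (25*(-18))*8 + 74 = -450*8 + 74 = -3600 + 74 = -3526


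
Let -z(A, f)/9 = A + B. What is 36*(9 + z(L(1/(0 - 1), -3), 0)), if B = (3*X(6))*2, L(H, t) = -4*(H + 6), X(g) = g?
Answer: -4860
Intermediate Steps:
L(H, t) = -24 - 4*H (L(H, t) = -4*(6 + H) = -24 - 4*H)
B = 36 (B = (3*6)*2 = 18*2 = 36)
z(A, f) = -324 - 9*A (z(A, f) = -9*(A + 36) = -9*(36 + A) = -324 - 9*A)
36*(9 + z(L(1/(0 - 1), -3), 0)) = 36*(9 + (-324 - 9*(-24 - 4/(0 - 1)))) = 36*(9 + (-324 - 9*(-24 - 4/(-1)))) = 36*(9 + (-324 - 9*(-24 - 4*(-1)))) = 36*(9 + (-324 - 9*(-24 + 4))) = 36*(9 + (-324 - 9*(-20))) = 36*(9 + (-324 + 180)) = 36*(9 - 144) = 36*(-135) = -4860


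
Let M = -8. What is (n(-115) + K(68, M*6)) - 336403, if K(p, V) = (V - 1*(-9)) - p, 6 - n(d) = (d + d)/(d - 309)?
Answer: -71338963/212 ≈ -3.3650e+5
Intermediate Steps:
n(d) = 6 - 2*d/(-309 + d) (n(d) = 6 - (d + d)/(d - 309) = 6 - 2*d/(-309 + d))
K(p, V) = 9 + V - p (K(p, V) = (V + 9) - p = (9 + V) - p = 9 + V - p)
(n(-115) + K(68, M*6)) - 336403 = (2*(-927 + 2*(-115))/(-309 - 115) + (9 - 8*6 - 1*68)) - 336403 = (2*(-927 - 230)/(-424) + (9 - 48 - 68)) - 336403 = (2*(-1/424)*(-1157) - 107) - 336403 = (1157/212 - 107) - 336403 = -21527/212 - 336403 = -71338963/212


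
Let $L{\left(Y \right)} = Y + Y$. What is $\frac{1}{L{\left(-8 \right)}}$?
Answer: $- \frac{1}{16} \approx -0.0625$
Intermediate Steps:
$L{\left(Y \right)} = 2 Y$
$\frac{1}{L{\left(-8 \right)}} = \frac{1}{2 \left(-8\right)} = \frac{1}{-16} = - \frac{1}{16}$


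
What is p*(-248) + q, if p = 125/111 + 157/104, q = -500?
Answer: -1664737/1443 ≈ -1153.7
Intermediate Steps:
p = 30427/11544 (p = 125*(1/111) + 157*(1/104) = 125/111 + 157/104 = 30427/11544 ≈ 2.6357)
p*(-248) + q = (30427/11544)*(-248) - 500 = -943237/1443 - 500 = -1664737/1443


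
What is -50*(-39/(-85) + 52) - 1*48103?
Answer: -862341/17 ≈ -50726.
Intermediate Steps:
-50*(-39/(-85) + 52) - 1*48103 = -50*(-39*(-1/85) + 52) - 48103 = -50*(39/85 + 52) - 48103 = -50*4459/85 - 48103 = -44590/17 - 48103 = -862341/17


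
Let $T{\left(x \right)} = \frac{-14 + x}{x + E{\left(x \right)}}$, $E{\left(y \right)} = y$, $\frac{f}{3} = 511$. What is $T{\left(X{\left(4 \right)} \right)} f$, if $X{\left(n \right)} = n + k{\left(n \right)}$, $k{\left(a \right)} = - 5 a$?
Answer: $\frac{22995}{16} \approx 1437.2$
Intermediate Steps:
$f = 1533$ ($f = 3 \cdot 511 = 1533$)
$X{\left(n \right)} = - 4 n$ ($X{\left(n \right)} = n - 5 n = - 4 n$)
$T{\left(x \right)} = \frac{-14 + x}{2 x}$ ($T{\left(x \right)} = \frac{-14 + x}{x + x} = \frac{-14 + x}{2 x}$)
$T{\left(X{\left(4 \right)} \right)} f = \frac{-14 - 16}{2 \left(\left(-4\right) 4\right)} 1533 = \frac{-14 - 16}{2 \left(-16\right)} 1533 = \frac{1}{2} \left(- \frac{1}{16}\right) \left(-30\right) 1533 = \frac{15}{16} \cdot 1533 = \frac{22995}{16}$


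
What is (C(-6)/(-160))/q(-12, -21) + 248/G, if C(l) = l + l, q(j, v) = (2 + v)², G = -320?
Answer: -2797/3610 ≈ -0.77479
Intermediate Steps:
C(l) = 2*l
(C(-6)/(-160))/q(-12, -21) + 248/G = ((2*(-6))/(-160))/((2 - 21)²) + 248/(-320) = (-12*(-1/160))/((-19)²) + 248*(-1/320) = (3/40)/361 - 31/40 = (3/40)*(1/361) - 31/40 = 3/14440 - 31/40 = -2797/3610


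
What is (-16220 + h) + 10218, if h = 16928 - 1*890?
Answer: 10036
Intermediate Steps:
h = 16038 (h = 16928 - 890 = 16038)
(-16220 + h) + 10218 = (-16220 + 16038) + 10218 = -182 + 10218 = 10036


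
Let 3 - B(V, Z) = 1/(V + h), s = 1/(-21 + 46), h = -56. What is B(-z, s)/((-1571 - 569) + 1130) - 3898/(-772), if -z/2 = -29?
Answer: 112137731/22222020 ≈ 5.0462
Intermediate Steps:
z = 58 (z = -2*(-29) = 58)
s = 1/25 ≈ 0.040000
B(V, Z) = 3 - 1/(-56 + V) (B(V, Z) = 3 - 1/(V - 56) = 3 - 1/(-56 + V))
B(-z, s)/((-1571 - 569) + 1130) - 3898/(-772) = ((-169 + 3*(-1*58))/(-56 - 1*58))/((-1571 - 569) + 1130) - 3898/(-772) = ((-169 + 3*(-58))/(-56 - 58))/(-2140 + 1130) - 3898*(-1/772) = ((-169 - 174)/(-114))/(-1010) + 1949/386 = -1/114*(-343)*(-1/1010) + 1949/386 = (343/114)*(-1/1010) + 1949/386 = -343/115140 + 1949/386 = 112137731/22222020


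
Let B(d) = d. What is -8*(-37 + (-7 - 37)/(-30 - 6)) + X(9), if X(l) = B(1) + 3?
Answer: 2612/9 ≈ 290.22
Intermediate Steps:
X(l) = 4 (X(l) = 1 + 3 = 4)
-8*(-37 + (-7 - 37)/(-30 - 6)) + X(9) = -8*(-37 + (-7 - 37)/(-30 - 6)) + 4 = -8*(-37 - 44/(-36)) + 4 = -8*(-37 - 44*(-1/36)) + 4 = -8*(-37 + 11/9) + 4 = -8*(-322/9) + 4 = 2576/9 + 4 = 2612/9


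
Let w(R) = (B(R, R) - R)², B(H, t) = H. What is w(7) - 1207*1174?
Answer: -1417018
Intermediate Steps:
w(R) = 0 (w(R) = (R - R)² = 0² = 0)
w(7) - 1207*1174 = 0 - 1207*1174 = 0 - 1417018 = -1417018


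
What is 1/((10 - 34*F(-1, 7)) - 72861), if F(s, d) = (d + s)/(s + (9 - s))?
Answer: -3/218621 ≈ -1.3722e-5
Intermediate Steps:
F(s, d) = d/9 + s/9 (F(s, d) = (d + s)/9 = (d + s)*(1/9) = d/9 + s/9)
1/((10 - 34*F(-1, 7)) - 72861) = 1/((10 - 34*((1/9)*7 + (1/9)*(-1))) - 72861) = 1/((10 - 34*(7/9 - 1/9)) - 72861) = 1/((10 - 34*2/3) - 72861) = 1/((10 - 68/3) - 72861) = 1/(-38/3 - 72861) = 1/(-218621/3) = -3/218621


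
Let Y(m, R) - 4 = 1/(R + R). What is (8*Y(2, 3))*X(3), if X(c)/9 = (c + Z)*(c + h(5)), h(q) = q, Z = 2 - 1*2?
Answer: 7200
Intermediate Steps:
Y(m, R) = 4 + 1/(2*R) (Y(m, R) = 4 + 1/(R + R) = 4 + 1/(2*R))
Z = 0 (Z = 2 - 2 = 0)
X(c) = 9*c*(5 + c) (X(c) = 9*((c + 0)*(c + 5)) = 9*(c*(5 + c)) = 9*c*(5 + c))
(8*Y(2, 3))*X(3) = (8*(4 + (½)/3))*(9*3*(5 + 3)) = (8*(4 + (½)*(⅓)))*(9*3*8) = (8*(4 + ⅙))*216 = (8*(25/6))*216 = (100/3)*216 = 7200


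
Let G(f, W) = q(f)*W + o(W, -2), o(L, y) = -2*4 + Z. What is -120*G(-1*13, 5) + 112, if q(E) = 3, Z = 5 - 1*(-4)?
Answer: -1808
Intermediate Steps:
Z = 9 (Z = 5 + 4 = 9)
o(L, y) = 1 (o(L, y) = -2*4 + 9 = -8 + 9 = 1)
G(f, W) = 1 + 3*W (G(f, W) = 3*W + 1 = 1 + 3*W)
-120*G(-1*13, 5) + 112 = -120*(1 + 3*5) + 112 = -120*(1 + 15) + 112 = -120*16 + 112 = -1920 + 112 = -1808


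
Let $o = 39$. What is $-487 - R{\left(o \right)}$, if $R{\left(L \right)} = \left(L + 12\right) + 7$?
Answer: $-545$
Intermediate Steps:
$R{\left(L \right)} = 19 + L$ ($R{\left(L \right)} = \left(12 + L\right) + 7 = 19 + L$)
$-487 - R{\left(o \right)} = -487 - \left(19 + 39\right) = -487 - 58 = -545$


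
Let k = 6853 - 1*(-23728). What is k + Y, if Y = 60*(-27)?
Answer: 28961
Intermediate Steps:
k = 30581 (k = 6853 + 23728 = 30581)
Y = -1620
k + Y = 30581 - 1620 = 28961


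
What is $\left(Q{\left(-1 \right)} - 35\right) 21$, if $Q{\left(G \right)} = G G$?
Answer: $-714$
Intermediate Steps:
$Q{\left(G \right)} = G^{2}$
$\left(Q{\left(-1 \right)} - 35\right) 21 = \left(\left(-1\right)^{2} - 35\right) 21 = \left(1 - 35\right) 21 = \left(-34\right) 21 = -714$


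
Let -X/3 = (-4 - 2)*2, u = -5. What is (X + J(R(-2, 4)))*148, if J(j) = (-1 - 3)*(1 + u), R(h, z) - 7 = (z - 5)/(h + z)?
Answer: 7696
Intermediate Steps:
X = 36 (X = -3*(-4 - 2)*2 = -(-18)*2 = -3*(-12) = 36)
R(h, z) = 7 + (-5 + z)/(h + z) (R(h, z) = 7 + (z - 5)/(h + z) = 7 + (-5 + z)/(h + z))
J(j) = 16 (J(j) = (-1 - 3)*(1 - 5) = -4*(-4) = 16)
(X + J(R(-2, 4)))*148 = (36 + 16)*148 = 52*148 = 7696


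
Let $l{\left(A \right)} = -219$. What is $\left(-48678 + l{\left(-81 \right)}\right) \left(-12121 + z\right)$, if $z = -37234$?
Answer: $2413311435$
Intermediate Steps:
$\left(-48678 + l{\left(-81 \right)}\right) \left(-12121 + z\right) = \left(-48678 - 219\right) \left(-12121 - 37234\right) = \left(-48897\right) \left(-49355\right) = 2413311435$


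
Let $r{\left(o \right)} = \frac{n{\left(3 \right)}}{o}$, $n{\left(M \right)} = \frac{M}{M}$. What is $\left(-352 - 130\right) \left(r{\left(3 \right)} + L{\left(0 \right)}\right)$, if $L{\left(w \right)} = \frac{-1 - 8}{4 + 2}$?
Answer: $\frac{1687}{3} \approx 562.33$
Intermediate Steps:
$n{\left(M \right)} = 1$
$L{\left(w \right)} = - \frac{3}{2}$ ($L{\left(w \right)} = - \frac{9}{6} = \left(-9\right) \frac{1}{6} = - \frac{3}{2}$)
$r{\left(o \right)} = \frac{1}{o}$ ($r{\left(o \right)} = 1 \frac{1}{o} = \frac{1}{o}$)
$\left(-352 - 130\right) \left(r{\left(3 \right)} + L{\left(0 \right)}\right) = \left(-352 - 130\right) \left(\frac{1}{3} - \frac{3}{2}\right) = - 482 \left(\frac{1}{3} - \frac{3}{2}\right) = \left(-482\right) \left(- \frac{7}{6}\right) = \frac{1687}{3}$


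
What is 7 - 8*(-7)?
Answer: 63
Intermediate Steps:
7 - 8*(-7) = 7 + 56 = 63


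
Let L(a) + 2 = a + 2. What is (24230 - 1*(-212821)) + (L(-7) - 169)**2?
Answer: 268027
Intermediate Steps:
L(a) = a (L(a) = -2 + (a + 2) = -2 + (2 + a) = a)
(24230 - 1*(-212821)) + (L(-7) - 169)**2 = (24230 - 1*(-212821)) + (-7 - 169)**2 = (24230 + 212821) + (-176)**2 = 237051 + 30976 = 268027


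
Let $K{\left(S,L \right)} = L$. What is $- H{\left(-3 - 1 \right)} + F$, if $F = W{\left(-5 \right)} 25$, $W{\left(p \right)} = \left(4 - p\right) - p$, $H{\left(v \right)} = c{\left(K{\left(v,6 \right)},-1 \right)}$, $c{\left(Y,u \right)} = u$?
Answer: $351$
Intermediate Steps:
$H{\left(v \right)} = -1$
$W{\left(p \right)} = 4 - 2 p$
$F = 350$ ($F = \left(4 - -10\right) 25 = \left(4 + 10\right) 25 = 14 \cdot 25 = 350$)
$- H{\left(-3 - 1 \right)} + F = \left(-1\right) \left(-1\right) + 350 = 1 + 350 = 351$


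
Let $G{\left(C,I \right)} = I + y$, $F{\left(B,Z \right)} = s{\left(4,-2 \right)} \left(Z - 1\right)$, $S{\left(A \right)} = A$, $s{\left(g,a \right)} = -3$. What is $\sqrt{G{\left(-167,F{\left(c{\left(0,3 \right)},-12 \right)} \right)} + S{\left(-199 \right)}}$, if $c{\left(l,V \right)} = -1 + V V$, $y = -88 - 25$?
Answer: $i \sqrt{273} \approx 16.523 i$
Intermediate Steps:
$y = -113$ ($y = -88 - 25 = -113$)
$c{\left(l,V \right)} = -1 + V^{2}$
$F{\left(B,Z \right)} = 3 - 3 Z$ ($F{\left(B,Z \right)} = - 3 \left(Z - 1\right) = - 3 \left(-1 + Z\right) = 3 - 3 Z$)
$G{\left(C,I \right)} = -113 + I$ ($G{\left(C,I \right)} = I - 113 = -113 + I$)
$\sqrt{G{\left(-167,F{\left(c{\left(0,3 \right)},-12 \right)} \right)} + S{\left(-199 \right)}} = \sqrt{\left(-113 + \left(3 - -36\right)\right) - 199} = \sqrt{\left(-113 + \left(3 + 36\right)\right) - 199} = \sqrt{\left(-113 + 39\right) - 199} = \sqrt{-74 - 199} = \sqrt{-273} = i \sqrt{273}$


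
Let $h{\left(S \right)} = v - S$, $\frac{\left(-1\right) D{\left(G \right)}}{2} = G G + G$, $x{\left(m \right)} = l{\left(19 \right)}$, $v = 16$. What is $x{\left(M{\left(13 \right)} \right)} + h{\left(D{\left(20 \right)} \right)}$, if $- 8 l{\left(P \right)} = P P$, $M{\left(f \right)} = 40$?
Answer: $\frac{6487}{8} \approx 810.88$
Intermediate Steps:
$l{\left(P \right)} = - \frac{P^{2}}{8}$ ($l{\left(P \right)} = - \frac{P P}{8} = - \frac{P^{2}}{8}$)
$x{\left(m \right)} = - \frac{361}{8}$ ($x{\left(m \right)} = - \frac{19^{2}}{8} = \left(- \frac{1}{8}\right) 361 = - \frac{361}{8}$)
$D{\left(G \right)} = - 2 G - 2 G^{2}$ ($D{\left(G \right)} = - 2 \left(G G + G\right) = - 2 \left(G^{2} + G\right) = - 2 \left(G + G^{2}\right) = - 2 G - 2 G^{2}$)
$h{\left(S \right)} = 16 - S$
$x{\left(M{\left(13 \right)} \right)} + h{\left(D{\left(20 \right)} \right)} = - \frac{361}{8} - \left(-16 - 40 \left(1 + 20\right)\right) = - \frac{361}{8} - \left(-16 - 40 \cdot 21\right) = - \frac{361}{8} + \left(16 - -840\right) = - \frac{361}{8} + \left(16 + 840\right) = - \frac{361}{8} + 856 = \frac{6487}{8}$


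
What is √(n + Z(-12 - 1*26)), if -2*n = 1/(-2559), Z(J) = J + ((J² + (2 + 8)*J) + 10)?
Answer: √27136910382/5118 ≈ 32.187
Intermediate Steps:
Z(J) = 10 + J² + 11*J (Z(J) = J + ((J² + 10*J) + 10) = J + (10 + J² + 10*J) = 10 + J² + 11*J)
n = 1/5118 (n = -½/(-2559) = -½*(-1/2559) = 1/5118 ≈ 0.00019539)
√(n + Z(-12 - 1*26)) = √(1/5118 + (10 + (-12 - 1*26)² + 11*(-12 - 1*26))) = √(1/5118 + (10 + (-12 - 26)² + 11*(-12 - 26))) = √(1/5118 + (10 + (-38)² + 11*(-38))) = √(1/5118 + (10 + 1444 - 418)) = √(1/5118 + 1036) = √(5302249/5118) = √27136910382/5118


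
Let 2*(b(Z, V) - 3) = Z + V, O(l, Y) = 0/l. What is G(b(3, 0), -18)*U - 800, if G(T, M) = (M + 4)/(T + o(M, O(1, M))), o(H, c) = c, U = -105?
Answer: -1420/3 ≈ -473.33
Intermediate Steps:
O(l, Y) = 0
b(Z, V) = 3 + V/2 + Z/2 (b(Z, V) = 3 + (Z + V)/2 = 3 + (V + Z)/2 = 3 + (V/2 + Z/2) = 3 + V/2 + Z/2)
G(T, M) = (4 + M)/T (G(T, M) = (M + 4)/(T + 0) = (4 + M)/T)
G(b(3, 0), -18)*U - 800 = ((4 - 18)/(3 + (½)*0 + (½)*3))*(-105) - 800 = (-14/(3 + 0 + 3/2))*(-105) - 800 = (-14/(9/2))*(-105) - 800 = ((2/9)*(-14))*(-105) - 800 = -28/9*(-105) - 800 = 980/3 - 800 = -1420/3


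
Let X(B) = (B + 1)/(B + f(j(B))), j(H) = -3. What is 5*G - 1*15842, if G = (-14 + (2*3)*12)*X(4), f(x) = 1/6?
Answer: -15494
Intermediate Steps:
f(x) = ⅙
X(B) = (1 + B)/(⅙ + B) (X(B) = (B + 1)/(B + ⅙) = (1 + B)/(⅙ + B))
G = 348/5 (G = (-14 + (2*3)*12)*(6*(1 + 4)/(1 + 6*4)) = (-14 + 6*12)*(6*5/(1 + 24)) = (-14 + 72)*(6*5/25) = 58*(6*(1/25)*5) = 58*(6/5) = 348/5 ≈ 69.600)
5*G - 1*15842 = 5*(348/5) - 1*15842 = 348 - 15842 = -15494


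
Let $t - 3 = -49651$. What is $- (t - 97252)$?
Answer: $146900$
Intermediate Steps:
$t = -49648$ ($t = 3 - 49651 = -49648$)
$- (t - 97252) = - (-49648 - 97252) = \left(-1\right) \left(-146900\right) = 146900$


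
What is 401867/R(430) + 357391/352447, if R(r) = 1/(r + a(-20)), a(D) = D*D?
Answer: 117558559753061/352447 ≈ 3.3355e+8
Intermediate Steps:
a(D) = D**2
R(r) = 1/(400 + r) (R(r) = 1/(r + (-20)**2) = 1/(r + 400) = 1/(400 + r))
401867/R(430) + 357391/352447 = 401867/(1/(400 + 430)) + 357391/352447 = 401867/(1/830) + 357391*(1/352447) = 401867/(1/830) + 357391/352447 = 401867*830 + 357391/352447 = 333549610 + 357391/352447 = 117558559753061/352447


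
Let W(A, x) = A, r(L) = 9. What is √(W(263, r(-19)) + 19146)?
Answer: √19409 ≈ 139.32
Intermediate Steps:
√(W(263, r(-19)) + 19146) = √(263 + 19146) = √19409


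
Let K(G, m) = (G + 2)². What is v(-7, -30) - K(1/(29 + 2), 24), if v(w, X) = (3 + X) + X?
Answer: -58746/961 ≈ -61.130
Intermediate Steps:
v(w, X) = 3 + 2*X
K(G, m) = (2 + G)²
v(-7, -30) - K(1/(29 + 2), 24) = (3 + 2*(-30)) - (2 + 1/(29 + 2))² = (3 - 60) - (2 + 1/31)² = -57 - (2 + 1/31)² = -57 - (63/31)² = -57 - 1*3969/961 = -57 - 3969/961 = -58746/961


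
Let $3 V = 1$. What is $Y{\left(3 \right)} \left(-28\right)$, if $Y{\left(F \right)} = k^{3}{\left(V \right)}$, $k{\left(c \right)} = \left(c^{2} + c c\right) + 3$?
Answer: $- \frac{682892}{729} \approx -936.75$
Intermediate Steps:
$V = \frac{1}{3}$ ($V = \frac{1}{3} \cdot 1 = \frac{1}{3} \approx 0.33333$)
$k{\left(c \right)} = 3 + 2 c^{2}$ ($k{\left(c \right)} = \left(c^{2} + c^{2}\right) + 3 = 2 c^{2} + 3 = 3 + 2 c^{2}$)
$Y{\left(F \right)} = \frac{24389}{729}$ ($Y{\left(F \right)} = \left(3 + \frac{2}{9}\right)^{3} = \left(\frac{29}{9}\right)^{3} = \frac{24389}{729}$)
$Y{\left(3 \right)} \left(-28\right) = \frac{24389}{729} \left(-28\right) = - \frac{682892}{729}$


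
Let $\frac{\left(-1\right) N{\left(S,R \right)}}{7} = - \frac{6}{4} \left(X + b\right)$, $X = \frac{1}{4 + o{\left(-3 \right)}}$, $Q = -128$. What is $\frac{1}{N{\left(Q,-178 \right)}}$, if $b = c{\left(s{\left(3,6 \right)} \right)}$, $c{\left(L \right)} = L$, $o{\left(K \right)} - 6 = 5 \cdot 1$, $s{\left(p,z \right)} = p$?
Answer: $\frac{5}{161} \approx 0.031056$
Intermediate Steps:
$o{\left(K \right)} = 11$ ($o{\left(K \right)} = 6 + 5 \cdot 1 = 6 + 5 = 11$)
$X = \frac{1}{15}$ ($X = \frac{1}{4 + 11} = \frac{1}{15} \approx 0.066667$)
$b = 3$
$N{\left(S,R \right)} = \frac{161}{5}$ ($N{\left(S,R \right)} = - 7 - \frac{6}{4} \left(\frac{1}{15} + 3\right) = - 7 \left(-6\right) \frac{1}{4} \cdot \frac{46}{15} = - 7 \left(\left(- \frac{3}{2}\right) \frac{46}{15}\right) = \left(-7\right) \left(- \frac{23}{5}\right) = \frac{161}{5}$)
$\frac{1}{N{\left(Q,-178 \right)}} = \frac{1}{\frac{161}{5}} = \frac{5}{161}$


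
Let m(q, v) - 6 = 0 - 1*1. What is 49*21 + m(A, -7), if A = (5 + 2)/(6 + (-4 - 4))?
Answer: 1034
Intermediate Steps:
A = -7/2 (A = 7/(6 - 8) = 7/(-2) = 7*(-½) = -7/2 ≈ -3.5000)
m(q, v) = 5 (m(q, v) = 6 + (0 - 1*1) = 6 + (0 - 1) = 6 - 1 = 5)
49*21 + m(A, -7) = 49*21 + 5 = 1029 + 5 = 1034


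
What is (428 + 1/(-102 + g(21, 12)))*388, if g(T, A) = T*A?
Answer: 12454994/75 ≈ 1.6607e+5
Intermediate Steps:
g(T, A) = A*T
(428 + 1/(-102 + g(21, 12)))*388 = (428 + 1/(-102 + 12*21))*388 = (428 + 1/(-102 + 252))*388 = (428 + 1/150)*388 = (64201/150)*388 = 12454994/75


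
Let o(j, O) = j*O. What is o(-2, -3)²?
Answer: 36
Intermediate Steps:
o(j, O) = O*j
o(-2, -3)² = (-3*(-2))² = 6² = 36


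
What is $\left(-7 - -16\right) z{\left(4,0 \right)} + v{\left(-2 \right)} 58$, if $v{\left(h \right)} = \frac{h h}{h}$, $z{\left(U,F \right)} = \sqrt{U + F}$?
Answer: $-98$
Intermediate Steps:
$z{\left(U,F \right)} = \sqrt{F + U}$
$v{\left(h \right)} = h$ ($v{\left(h \right)} = \frac{h^{2}}{h} = h$)
$\left(-7 - -16\right) z{\left(4,0 \right)} + v{\left(-2 \right)} 58 = \left(-7 - -16\right) \sqrt{0 + 4} - 116 = \left(-7 + 16\right) \sqrt{4} - 116 = 9 \cdot 2 - 116 = 18 - 116 = -98$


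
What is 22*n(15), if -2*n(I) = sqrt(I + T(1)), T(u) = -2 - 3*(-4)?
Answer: -55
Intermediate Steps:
T(u) = 10 (T(u) = -2 - 1*(-12) = -2 + 12 = 10)
n(I) = -sqrt(10 + I)/2 (n(I) = -sqrt(I + 10)/2 = -sqrt(10 + I)/2)
22*n(15) = 22*(-sqrt(10 + 15)/2) = 22*(-sqrt(25)/2) = 22*(-1/2*5) = 22*(-5/2) = -55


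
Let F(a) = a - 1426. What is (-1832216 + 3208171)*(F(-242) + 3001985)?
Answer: 4128301177735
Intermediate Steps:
F(a) = -1426 + a
(-1832216 + 3208171)*(F(-242) + 3001985) = (-1832216 + 3208171)*((-1426 - 242) + 3001985) = 1375955*(-1668 + 3001985) = 1375955*3000317 = 4128301177735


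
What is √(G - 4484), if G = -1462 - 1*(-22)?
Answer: 2*I*√1481 ≈ 76.968*I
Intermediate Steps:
G = -1440 (G = -1462 + 22 = -1440)
√(G - 4484) = √(-1440 - 4484) = √(-5924) = 2*I*√1481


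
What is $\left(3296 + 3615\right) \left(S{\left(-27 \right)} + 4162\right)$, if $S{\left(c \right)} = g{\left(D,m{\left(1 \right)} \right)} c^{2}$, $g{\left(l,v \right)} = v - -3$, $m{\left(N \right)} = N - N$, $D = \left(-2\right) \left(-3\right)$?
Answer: $43877939$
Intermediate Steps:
$D = 6$
$m{\left(N \right)} = 0$
$g{\left(l,v \right)} = 3 + v$ ($g{\left(l,v \right)} = v + 3 = 3 + v$)
$S{\left(c \right)} = 3 c^{2}$ ($S{\left(c \right)} = \left(3 + 0\right) c^{2} = 3 c^{2}$)
$\left(3296 + 3615\right) \left(S{\left(-27 \right)} + 4162\right) = \left(3296 + 3615\right) \left(3 \left(-27\right)^{2} + 4162\right) = 6911 \left(3 \cdot 729 + 4162\right) = 6911 \left(2187 + 4162\right) = 6911 \cdot 6349 = 43877939$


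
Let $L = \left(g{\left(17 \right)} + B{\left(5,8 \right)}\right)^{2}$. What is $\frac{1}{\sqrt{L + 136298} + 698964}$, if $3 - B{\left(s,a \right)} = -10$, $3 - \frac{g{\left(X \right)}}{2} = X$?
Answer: $\frac{698964}{488550536773} - \frac{\sqrt{136523}}{488550536773} \approx 1.4299 \cdot 10^{-6}$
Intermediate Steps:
$g{\left(X \right)} = 6 - 2 X$
$B{\left(s,a \right)} = 13$ ($B{\left(s,a \right)} = 3 - -10 = 3 + 10 = 13$)
$L = 225$ ($L = \left(\left(6 - 34\right) + 13\right)^{2} = \left(-28 + 13\right)^{2} = \left(-15\right)^{2} = 225$)
$\frac{1}{\sqrt{L + 136298} + 698964} = \frac{1}{\sqrt{225 + 136298} + 698964} = \frac{1}{\sqrt{136523} + 698964} = \frac{1}{698964 + \sqrt{136523}}$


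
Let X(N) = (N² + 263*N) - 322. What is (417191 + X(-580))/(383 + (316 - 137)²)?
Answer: 200243/10808 ≈ 18.527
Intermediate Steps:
X(N) = -322 + N² + 263*N
(417191 + X(-580))/(383 + (316 - 137)²) = (417191 + (-322 + (-580)² + 263*(-580)))/(383 + (316 - 137)²) = (417191 + (-322 + 336400 - 152540))/(383 + 179²) = (417191 + 183538)/(383 + 32041) = 600729/32424 = 600729*(1/32424) = 200243/10808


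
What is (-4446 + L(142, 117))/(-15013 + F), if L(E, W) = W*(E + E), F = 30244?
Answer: 9594/5077 ≈ 1.8897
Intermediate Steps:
L(E, W) = 2*E*W (L(E, W) = W*(2*E) = 2*E*W)
(-4446 + L(142, 117))/(-15013 + F) = (-4446 + 2*142*117)/(-15013 + 30244) = (-4446 + 33228)/15231 = 28782*(1/15231) = 9594/5077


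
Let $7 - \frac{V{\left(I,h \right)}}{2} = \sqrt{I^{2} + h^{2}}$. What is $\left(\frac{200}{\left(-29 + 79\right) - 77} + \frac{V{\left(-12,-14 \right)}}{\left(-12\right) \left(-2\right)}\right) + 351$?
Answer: $\frac{37171}{108} - \frac{\sqrt{85}}{6} \approx 342.64$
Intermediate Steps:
$V{\left(I,h \right)} = 14 - 2 \sqrt{I^{2} + h^{2}}$
$\left(\frac{200}{\left(-29 + 79\right) - 77} + \frac{V{\left(-12,-14 \right)}}{\left(-12\right) \left(-2\right)}\right) + 351 = \left(\frac{200}{\left(-29 + 79\right) - 77} + \frac{14 - 2 \sqrt{\left(-12\right)^{2} + \left(-14\right)^{2}}}{\left(-12\right) \left(-2\right)}\right) + 351 = \left(\frac{200}{50 - 77} + \frac{14 - 2 \sqrt{144 + 196}}{24}\right) + 351 = \left(\frac{200}{-27} + \left(14 - 2 \sqrt{340}\right) \frac{1}{24}\right) + 351 = \left(200 \left(- \frac{1}{27}\right) + \left(14 - 2 \cdot 2 \sqrt{85}\right) \frac{1}{24}\right) + 351 = \left(- \frac{200}{27} + \left(14 - 4 \sqrt{85}\right) \frac{1}{24}\right) + 351 = \left(- \frac{200}{27} + \left(\frac{7}{12} - \frac{\sqrt{85}}{6}\right)\right) + 351 = \left(- \frac{737}{108} - \frac{\sqrt{85}}{6}\right) + 351 = \frac{37171}{108} - \frac{\sqrt{85}}{6}$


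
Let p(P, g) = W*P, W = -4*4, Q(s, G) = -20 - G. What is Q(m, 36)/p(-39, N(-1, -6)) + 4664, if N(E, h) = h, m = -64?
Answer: 363785/78 ≈ 4663.9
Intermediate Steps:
W = -16
p(P, g) = -16*P
Q(m, 36)/p(-39, N(-1, -6)) + 4664 = (-20 - 1*36)/((-16*(-39))) + 4664 = (-20 - 36)/624 + 4664 = -56*1/624 + 4664 = -7/78 + 4664 = 363785/78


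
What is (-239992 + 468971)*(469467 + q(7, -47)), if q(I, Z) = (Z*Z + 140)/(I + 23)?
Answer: 1075160132487/10 ≈ 1.0752e+11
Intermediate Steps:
q(I, Z) = (140 + Z²)/(23 + I) (q(I, Z) = (Z² + 140)/(23 + I) = (140 + Z²)/(23 + I))
(-239992 + 468971)*(469467 + q(7, -47)) = (-239992 + 468971)*(469467 + (140 + (-47)²)/(23 + 7)) = 228979*(469467 + (140 + 2209)/30) = 228979*(469467 + (1/30)*2349) = 228979*(469467 + 783/10) = 228979*(4695453/10) = 1075160132487/10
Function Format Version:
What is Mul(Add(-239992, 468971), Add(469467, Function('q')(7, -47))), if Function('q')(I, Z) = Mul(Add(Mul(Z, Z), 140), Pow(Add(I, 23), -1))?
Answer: Rational(1075160132487, 10) ≈ 1.0752e+11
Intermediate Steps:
Function('q')(I, Z) = Mul(Pow(Add(23, I), -1), Add(140, Pow(Z, 2))) (Function('q')(I, Z) = Mul(Add(Pow(Z, 2), 140), Pow(Add(23, I), -1)) = Mul(Add(140, Pow(Z, 2)), Pow(Add(23, I), -1)) = Mul(Pow(Add(23, I), -1), Add(140, Pow(Z, 2))))
Mul(Add(-239992, 468971), Add(469467, Function('q')(7, -47))) = Mul(Add(-239992, 468971), Add(469467, Mul(Pow(Add(23, 7), -1), Add(140, Pow(-47, 2))))) = Mul(228979, Add(469467, Mul(Pow(30, -1), Add(140, 2209)))) = Mul(228979, Add(469467, Mul(Rational(1, 30), 2349))) = Mul(228979, Add(469467, Rational(783, 10))) = Mul(228979, Rational(4695453, 10)) = Rational(1075160132487, 10)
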